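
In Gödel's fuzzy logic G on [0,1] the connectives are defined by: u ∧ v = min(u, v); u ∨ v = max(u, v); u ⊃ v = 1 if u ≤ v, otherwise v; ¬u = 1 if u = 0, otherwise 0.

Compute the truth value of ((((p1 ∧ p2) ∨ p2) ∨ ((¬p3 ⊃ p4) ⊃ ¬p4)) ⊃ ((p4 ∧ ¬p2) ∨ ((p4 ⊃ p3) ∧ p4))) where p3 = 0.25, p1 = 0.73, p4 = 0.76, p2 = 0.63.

0.25

(p1 ∧ p2) = min(0.73, 0.63) = 0.63
((p1 ∧ p2) ∨ p2) = max(0.63, 0.63) = 0.63
¬p3: Gödel ¬ of 0.25 = 0 (operand ≠ 0)
(¬p3 ⊃ p4): 0 ≤ 0.76, so result = 1
¬p4: Gödel ¬ of 0.76 = 0 (operand ≠ 0)
((¬p3 ⊃ p4) ⊃ ¬p4): 1 > 0, so result = 0
(((p1 ∧ p2) ∨ p2) ∨ ((¬p3 ⊃ p4) ⊃ ¬p4)) = max(0.63, 0) = 0.63
¬p2: Gödel ¬ of 0.63 = 0 (operand ≠ 0)
(p4 ∧ ¬p2) = min(0.76, 0) = 0
(p4 ⊃ p3): 0.76 > 0.25, so result = 0.25
((p4 ⊃ p3) ∧ p4) = min(0.25, 0.76) = 0.25
((p4 ∧ ¬p2) ∨ ((p4 ⊃ p3) ∧ p4)) = max(0, 0.25) = 0.25
((((p1 ∧ p2) ∨ p2) ∨ ((¬p3 ⊃ p4) ⊃ ¬p4)) ⊃ ((p4 ∧ ¬p2) ∨ ((p4 ⊃ p3) ∧ p4))): 0.63 > 0.25, so result = 0.25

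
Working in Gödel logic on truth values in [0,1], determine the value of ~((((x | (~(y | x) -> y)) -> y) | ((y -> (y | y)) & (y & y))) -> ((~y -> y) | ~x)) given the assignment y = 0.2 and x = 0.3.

0.00

(y | x) = max(0.2, 0.3) = 0.3
~(y | x): Gödel ¬ of 0.3 = 0 (operand ≠ 0)
(~(y | x) -> y): 0 ≤ 0.2, so result = 1
(x | (~(y | x) -> y)) = max(0.3, 1) = 1
((x | (~(y | x) -> y)) -> y): 1 > 0.2, so result = 0.2
(y | y) = max(0.2, 0.2) = 0.2
(y -> (y | y)): 0.2 ≤ 0.2, so result = 1
(y & y) = min(0.2, 0.2) = 0.2
((y -> (y | y)) & (y & y)) = min(1, 0.2) = 0.2
(((x | (~(y | x) -> y)) -> y) | ((y -> (y | y)) & (y & y))) = max(0.2, 0.2) = 0.2
~y: Gödel ¬ of 0.2 = 0 (operand ≠ 0)
(~y -> y): 0 ≤ 0.2, so result = 1
~x: Gödel ¬ of 0.3 = 0 (operand ≠ 0)
((~y -> y) | ~x) = max(1, 0) = 1
((((x | (~(y | x) -> y)) -> y) | ((y -> (y | y)) & (y & y))) -> ((~y -> y) | ~x)): 0.2 ≤ 1, so result = 1
~((((x | (~(y | x) -> y)) -> y) | ((y -> (y | y)) & (y & y))) -> ((~y -> y) | ~x)): Gödel ¬ of 1 = 0 (operand ≠ 0)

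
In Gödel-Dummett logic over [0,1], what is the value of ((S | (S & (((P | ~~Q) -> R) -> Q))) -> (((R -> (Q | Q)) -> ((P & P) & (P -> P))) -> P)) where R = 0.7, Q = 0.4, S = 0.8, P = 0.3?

~Q: Gödel ¬ of 0.4 = 0 (operand ≠ 0)
~~Q: Gödel ¬ of 0 = 1 (operand is 0)
(P | ~~Q) = max(0.3, 1) = 1
((P | ~~Q) -> R): 1 > 0.7, so result = 0.7
(((P | ~~Q) -> R) -> Q): 0.7 > 0.4, so result = 0.4
(S & (((P | ~~Q) -> R) -> Q)) = min(0.8, 0.4) = 0.4
(S | (S & (((P | ~~Q) -> R) -> Q))) = max(0.8, 0.4) = 0.8
(Q | Q) = max(0.4, 0.4) = 0.4
(R -> (Q | Q)): 0.7 > 0.4, so result = 0.4
(P & P) = min(0.3, 0.3) = 0.3
(P -> P): 0.3 ≤ 0.3, so result = 1
((P & P) & (P -> P)) = min(0.3, 1) = 0.3
((R -> (Q | Q)) -> ((P & P) & (P -> P))): 0.4 > 0.3, so result = 0.3
(((R -> (Q | Q)) -> ((P & P) & (P -> P))) -> P): 0.3 ≤ 0.3, so result = 1
((S | (S & (((P | ~~Q) -> R) -> Q))) -> (((R -> (Q | Q)) -> ((P & P) & (P -> P))) -> P)): 0.8 ≤ 1, so result = 1

1.00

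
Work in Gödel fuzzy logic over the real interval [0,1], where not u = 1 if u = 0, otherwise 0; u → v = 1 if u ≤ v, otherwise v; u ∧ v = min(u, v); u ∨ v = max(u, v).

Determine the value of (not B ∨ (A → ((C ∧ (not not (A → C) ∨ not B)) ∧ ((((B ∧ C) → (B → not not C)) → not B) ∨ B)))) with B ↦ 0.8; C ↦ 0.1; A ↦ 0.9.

0.10

not B: Gödel ¬ of 0.8 = 0 (operand ≠ 0)
(A → C): 0.9 > 0.1, so result = 0.1
not (A → C): Gödel ¬ of 0.1 = 0 (operand ≠ 0)
not not (A → C): Gödel ¬ of 0 = 1 (operand is 0)
not B: Gödel ¬ of 0.8 = 0 (operand ≠ 0)
(not not (A → C) ∨ not B) = max(1, 0) = 1
(C ∧ (not not (A → C) ∨ not B)) = min(0.1, 1) = 0.1
(B ∧ C) = min(0.8, 0.1) = 0.1
not C: Gödel ¬ of 0.1 = 0 (operand ≠ 0)
not not C: Gödel ¬ of 0 = 1 (operand is 0)
(B → not not C): 0.8 ≤ 1, so result = 1
((B ∧ C) → (B → not not C)): 0.1 ≤ 1, so result = 1
not B: Gödel ¬ of 0.8 = 0 (operand ≠ 0)
(((B ∧ C) → (B → not not C)) → not B): 1 > 0, so result = 0
((((B ∧ C) → (B → not not C)) → not B) ∨ B) = max(0, 0.8) = 0.8
((C ∧ (not not (A → C) ∨ not B)) ∧ ((((B ∧ C) → (B → not not C)) → not B) ∨ B)) = min(0.1, 0.8) = 0.1
(A → ((C ∧ (not not (A → C) ∨ not B)) ∧ ((((B ∧ C) → (B → not not C)) → not B) ∨ B))): 0.9 > 0.1, so result = 0.1
(not B ∨ (A → ((C ∧ (not not (A → C) ∨ not B)) ∧ ((((B ∧ C) → (B → not not C)) → not B) ∨ B)))) = max(0, 0.1) = 0.1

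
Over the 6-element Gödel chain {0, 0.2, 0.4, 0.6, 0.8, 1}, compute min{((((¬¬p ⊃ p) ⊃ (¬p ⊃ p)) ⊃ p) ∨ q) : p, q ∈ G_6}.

0.20

The minimum is attained at p = 0.2, q = 0:
  ¬p: Gödel ¬ of 0.2 = 0 (operand ≠ 0)
  ¬¬p: Gödel ¬ of 0 = 1 (operand is 0)
  (¬¬p ⊃ p): 1 > 0.2, so result = 0.2
  ¬p: Gödel ¬ of 0.2 = 0 (operand ≠ 0)
  (¬p ⊃ p): 0 ≤ 0.2, so result = 1
  ((¬¬p ⊃ p) ⊃ (¬p ⊃ p)): 0.2 ≤ 1, so result = 1
  (((¬¬p ⊃ p) ⊃ (¬p ⊃ p)) ⊃ p): 1 > 0.2, so result = 0.2
  ((((¬¬p ⊃ p) ⊃ (¬p ⊃ p)) ⊃ p) ∨ q) = max(0.2, 0) = 0.2
Checking all 36 assignments confirms none give a value below 0.20.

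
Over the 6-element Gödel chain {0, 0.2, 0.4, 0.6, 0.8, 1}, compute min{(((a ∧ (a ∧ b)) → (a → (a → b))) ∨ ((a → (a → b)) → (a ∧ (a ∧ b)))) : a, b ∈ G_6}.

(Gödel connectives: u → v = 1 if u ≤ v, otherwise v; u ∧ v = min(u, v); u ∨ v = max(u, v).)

1.00

Every assignment gives 1. For instance at a = 0, b = 0:
  (a ∧ b) = min(0, 0) = 0
  (a ∧ (a ∧ b)) = min(0, 0) = 0
  (a → b): 0 ≤ 0, so result = 1
  (a → (a → b)): 0 ≤ 1, so result = 1
  ((a ∧ (a ∧ b)) → (a → (a → b))): 0 ≤ 1, so result = 1
  (a → b): 0 ≤ 0, so result = 1
  (a → (a → b)): 0 ≤ 1, so result = 1
  (a ∧ b) = min(0, 0) = 0
  (a ∧ (a ∧ b)) = min(0, 0) = 0
  ((a → (a → b)) → (a ∧ (a ∧ b))): 1 > 0, so result = 0
  (((a ∧ (a ∧ b)) → (a → (a → b))) ∨ ((a → (a → b)) → (a ∧ (a ∧ b)))) = max(1, 0) = 1
All 36 assignments give value 1 — the formula is a G_6-tautology.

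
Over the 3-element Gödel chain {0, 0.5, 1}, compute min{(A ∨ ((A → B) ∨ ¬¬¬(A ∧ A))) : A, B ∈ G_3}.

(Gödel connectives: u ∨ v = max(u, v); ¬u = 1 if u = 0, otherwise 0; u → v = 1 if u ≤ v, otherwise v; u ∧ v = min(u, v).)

The minimum is attained at A = 0.5, B = 0:
  (A → B): 0.5 > 0, so result = 0
  (A ∧ A) = min(0.5, 0.5) = 0.5
  ¬(A ∧ A): Gödel ¬ of 0.5 = 0 (operand ≠ 0)
  ¬¬(A ∧ A): Gödel ¬ of 0 = 1 (operand is 0)
  ¬¬¬(A ∧ A): Gödel ¬ of 1 = 0 (operand ≠ 0)
  ((A → B) ∨ ¬¬¬(A ∧ A)) = max(0, 0) = 0
  (A ∨ ((A → B) ∨ ¬¬¬(A ∧ A))) = max(0.5, 0) = 0.5
Checking all 9 assignments confirms none give a value below 0.50.

0.50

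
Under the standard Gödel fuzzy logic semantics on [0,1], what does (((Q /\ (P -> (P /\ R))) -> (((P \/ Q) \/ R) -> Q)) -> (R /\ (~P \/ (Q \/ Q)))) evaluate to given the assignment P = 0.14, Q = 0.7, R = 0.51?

0.51

(P /\ R) = min(0.14, 0.51) = 0.14
(P -> (P /\ R)): 0.14 ≤ 0.14, so result = 1
(Q /\ (P -> (P /\ R))) = min(0.7, 1) = 0.7
(P \/ Q) = max(0.14, 0.7) = 0.7
((P \/ Q) \/ R) = max(0.7, 0.51) = 0.7
(((P \/ Q) \/ R) -> Q): 0.7 ≤ 0.7, so result = 1
((Q /\ (P -> (P /\ R))) -> (((P \/ Q) \/ R) -> Q)): 0.7 ≤ 1, so result = 1
~P: Gödel ¬ of 0.14 = 0 (operand ≠ 0)
(Q \/ Q) = max(0.7, 0.7) = 0.7
(~P \/ (Q \/ Q)) = max(0, 0.7) = 0.7
(R /\ (~P \/ (Q \/ Q))) = min(0.51, 0.7) = 0.51
(((Q /\ (P -> (P /\ R))) -> (((P \/ Q) \/ R) -> Q)) -> (R /\ (~P \/ (Q \/ Q)))): 1 > 0.51, so result = 0.51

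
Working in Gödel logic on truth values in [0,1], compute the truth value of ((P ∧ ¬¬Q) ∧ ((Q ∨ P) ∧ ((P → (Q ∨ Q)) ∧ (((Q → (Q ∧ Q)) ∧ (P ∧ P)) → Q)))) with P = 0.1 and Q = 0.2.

0.10

¬Q: Gödel ¬ of 0.2 = 0 (operand ≠ 0)
¬¬Q: Gödel ¬ of 0 = 1 (operand is 0)
(P ∧ ¬¬Q) = min(0.1, 1) = 0.1
(Q ∨ P) = max(0.2, 0.1) = 0.2
(Q ∨ Q) = max(0.2, 0.2) = 0.2
(P → (Q ∨ Q)): 0.1 ≤ 0.2, so result = 1
(Q ∧ Q) = min(0.2, 0.2) = 0.2
(Q → (Q ∧ Q)): 0.2 ≤ 0.2, so result = 1
(P ∧ P) = min(0.1, 0.1) = 0.1
((Q → (Q ∧ Q)) ∧ (P ∧ P)) = min(1, 0.1) = 0.1
(((Q → (Q ∧ Q)) ∧ (P ∧ P)) → Q): 0.1 ≤ 0.2, so result = 1
((P → (Q ∨ Q)) ∧ (((Q → (Q ∧ Q)) ∧ (P ∧ P)) → Q)) = min(1, 1) = 1
((Q ∨ P) ∧ ((P → (Q ∨ Q)) ∧ (((Q → (Q ∧ Q)) ∧ (P ∧ P)) → Q))) = min(0.2, 1) = 0.2
((P ∧ ¬¬Q) ∧ ((Q ∨ P) ∧ ((P → (Q ∨ Q)) ∧ (((Q → (Q ∧ Q)) ∧ (P ∧ P)) → Q)))) = min(0.1, 0.2) = 0.1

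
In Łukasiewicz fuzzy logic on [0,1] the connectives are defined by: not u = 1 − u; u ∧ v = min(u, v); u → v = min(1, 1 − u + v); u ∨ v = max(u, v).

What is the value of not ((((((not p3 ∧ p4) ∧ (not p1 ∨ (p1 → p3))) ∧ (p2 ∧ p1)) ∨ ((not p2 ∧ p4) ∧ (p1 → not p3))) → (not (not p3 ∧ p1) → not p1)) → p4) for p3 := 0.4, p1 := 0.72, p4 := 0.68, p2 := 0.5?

not p3: Łukasiewicz ¬ gives 1 − 0.4 = 0.6
(not p3 ∧ p4) = min(0.6, 0.68) = 0.6
not p1: Łukasiewicz ¬ gives 1 − 0.72 = 0.28
(p1 → p3): min(1, 1 − 0.72 + 0.4) = 0.68
(not p1 ∨ (p1 → p3)) = max(0.28, 0.68) = 0.68
((not p3 ∧ p4) ∧ (not p1 ∨ (p1 → p3))) = min(0.6, 0.68) = 0.6
(p2 ∧ p1) = min(0.5, 0.72) = 0.5
(((not p3 ∧ p4) ∧ (not p1 ∨ (p1 → p3))) ∧ (p2 ∧ p1)) = min(0.6, 0.5) = 0.5
not p2: Łukasiewicz ¬ gives 1 − 0.5 = 0.5
(not p2 ∧ p4) = min(0.5, 0.68) = 0.5
not p3: Łukasiewicz ¬ gives 1 − 0.4 = 0.6
(p1 → not p3): min(1, 1 − 0.72 + 0.6) = 0.88
((not p2 ∧ p4) ∧ (p1 → not p3)) = min(0.5, 0.88) = 0.5
((((not p3 ∧ p4) ∧ (not p1 ∨ (p1 → p3))) ∧ (p2 ∧ p1)) ∨ ((not p2 ∧ p4) ∧ (p1 → not p3))) = max(0.5, 0.5) = 0.5
not p3: Łukasiewicz ¬ gives 1 − 0.4 = 0.6
(not p3 ∧ p1) = min(0.6, 0.72) = 0.6
not (not p3 ∧ p1): Łukasiewicz ¬ gives 1 − 0.6 = 0.4
not p1: Łukasiewicz ¬ gives 1 − 0.72 = 0.28
(not (not p3 ∧ p1) → not p1): min(1, 1 − 0.4 + 0.28) = 0.88
(((((not p3 ∧ p4) ∧ (not p1 ∨ (p1 → p3))) ∧ (p2 ∧ p1)) ∨ ((not p2 ∧ p4) ∧ (p1 → not p3))) → (not (not p3 ∧ p1) → not p1)): min(1, 1 − 0.5 + 0.88) = 1
((((((not p3 ∧ p4) ∧ (not p1 ∨ (p1 → p3))) ∧ (p2 ∧ p1)) ∨ ((not p2 ∧ p4) ∧ (p1 → not p3))) → (not (not p3 ∧ p1) → not p1)) → p4): min(1, 1 − 1 + 0.68) = 0.68
not ((((((not p3 ∧ p4) ∧ (not p1 ∨ (p1 → p3))) ∧ (p2 ∧ p1)) ∨ ((not p2 ∧ p4) ∧ (p1 → not p3))) → (not (not p3 ∧ p1) → not p1)) → p4): Łukasiewicz ¬ gives 1 − 0.68 = 0.32

0.32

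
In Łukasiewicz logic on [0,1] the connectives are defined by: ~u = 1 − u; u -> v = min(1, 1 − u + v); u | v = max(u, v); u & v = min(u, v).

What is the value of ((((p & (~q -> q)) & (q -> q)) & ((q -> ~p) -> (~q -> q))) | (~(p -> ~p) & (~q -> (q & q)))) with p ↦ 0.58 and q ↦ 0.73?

~q: Łukasiewicz ¬ gives 1 − 0.73 = 0.27
(~q -> q): min(1, 1 − 0.27 + 0.73) = 1
(p & (~q -> q)) = min(0.58, 1) = 0.58
(q -> q): min(1, 1 − 0.73 + 0.73) = 1
((p & (~q -> q)) & (q -> q)) = min(0.58, 1) = 0.58
~p: Łukasiewicz ¬ gives 1 − 0.58 = 0.42
(q -> ~p): min(1, 1 − 0.73 + 0.42) = 0.69
~q: Łukasiewicz ¬ gives 1 − 0.73 = 0.27
(~q -> q): min(1, 1 − 0.27 + 0.73) = 1
((q -> ~p) -> (~q -> q)): min(1, 1 − 0.69 + 1) = 1
(((p & (~q -> q)) & (q -> q)) & ((q -> ~p) -> (~q -> q))) = min(0.58, 1) = 0.58
~p: Łukasiewicz ¬ gives 1 − 0.58 = 0.42
(p -> ~p): min(1, 1 − 0.58 + 0.42) = 0.84
~(p -> ~p): Łukasiewicz ¬ gives 1 − 0.84 = 0.16
~q: Łukasiewicz ¬ gives 1 − 0.73 = 0.27
(q & q) = min(0.73, 0.73) = 0.73
(~q -> (q & q)): min(1, 1 − 0.27 + 0.73) = 1
(~(p -> ~p) & (~q -> (q & q))) = min(0.16, 1) = 0.16
((((p & (~q -> q)) & (q -> q)) & ((q -> ~p) -> (~q -> q))) | (~(p -> ~p) & (~q -> (q & q)))) = max(0.58, 0.16) = 0.58

0.58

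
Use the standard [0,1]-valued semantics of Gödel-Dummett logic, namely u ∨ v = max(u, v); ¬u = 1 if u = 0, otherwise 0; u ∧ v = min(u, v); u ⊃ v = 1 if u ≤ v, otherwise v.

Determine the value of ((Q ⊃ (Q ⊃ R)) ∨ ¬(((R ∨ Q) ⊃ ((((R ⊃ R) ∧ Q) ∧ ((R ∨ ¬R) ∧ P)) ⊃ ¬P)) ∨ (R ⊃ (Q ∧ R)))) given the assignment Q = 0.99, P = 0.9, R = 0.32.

(Q ⊃ R): 0.99 > 0.32, so result = 0.32
(Q ⊃ (Q ⊃ R)): 0.99 > 0.32, so result = 0.32
(R ∨ Q) = max(0.32, 0.99) = 0.99
(R ⊃ R): 0.32 ≤ 0.32, so result = 1
((R ⊃ R) ∧ Q) = min(1, 0.99) = 0.99
¬R: Gödel ¬ of 0.32 = 0 (operand ≠ 0)
(R ∨ ¬R) = max(0.32, 0) = 0.32
((R ∨ ¬R) ∧ P) = min(0.32, 0.9) = 0.32
(((R ⊃ R) ∧ Q) ∧ ((R ∨ ¬R) ∧ P)) = min(0.99, 0.32) = 0.32
¬P: Gödel ¬ of 0.9 = 0 (operand ≠ 0)
((((R ⊃ R) ∧ Q) ∧ ((R ∨ ¬R) ∧ P)) ⊃ ¬P): 0.32 > 0, so result = 0
((R ∨ Q) ⊃ ((((R ⊃ R) ∧ Q) ∧ ((R ∨ ¬R) ∧ P)) ⊃ ¬P)): 0.99 > 0, so result = 0
(Q ∧ R) = min(0.99, 0.32) = 0.32
(R ⊃ (Q ∧ R)): 0.32 ≤ 0.32, so result = 1
(((R ∨ Q) ⊃ ((((R ⊃ R) ∧ Q) ∧ ((R ∨ ¬R) ∧ P)) ⊃ ¬P)) ∨ (R ⊃ (Q ∧ R))) = max(0, 1) = 1
¬(((R ∨ Q) ⊃ ((((R ⊃ R) ∧ Q) ∧ ((R ∨ ¬R) ∧ P)) ⊃ ¬P)) ∨ (R ⊃ (Q ∧ R))): Gödel ¬ of 1 = 0 (operand ≠ 0)
((Q ⊃ (Q ⊃ R)) ∨ ¬(((R ∨ Q) ⊃ ((((R ⊃ R) ∧ Q) ∧ ((R ∨ ¬R) ∧ P)) ⊃ ¬P)) ∨ (R ⊃ (Q ∧ R)))) = max(0.32, 0) = 0.32

0.32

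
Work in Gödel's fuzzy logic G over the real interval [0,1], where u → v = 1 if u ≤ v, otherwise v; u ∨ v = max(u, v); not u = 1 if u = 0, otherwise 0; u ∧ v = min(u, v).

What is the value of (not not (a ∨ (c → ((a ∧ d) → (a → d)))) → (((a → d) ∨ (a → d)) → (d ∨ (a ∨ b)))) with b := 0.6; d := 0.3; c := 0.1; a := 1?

1.00

(a ∧ d) = min(1, 0.3) = 0.3
(a → d): 1 > 0.3, so result = 0.3
((a ∧ d) → (a → d)): 0.3 ≤ 0.3, so result = 1
(c → ((a ∧ d) → (a → d))): 0.1 ≤ 1, so result = 1
(a ∨ (c → ((a ∧ d) → (a → d)))) = max(1, 1) = 1
not (a ∨ (c → ((a ∧ d) → (a → d)))): Gödel ¬ of 1 = 0 (operand ≠ 0)
not not (a ∨ (c → ((a ∧ d) → (a → d)))): Gödel ¬ of 0 = 1 (operand is 0)
(a → d): 1 > 0.3, so result = 0.3
(a → d): 1 > 0.3, so result = 0.3
((a → d) ∨ (a → d)) = max(0.3, 0.3) = 0.3
(a ∨ b) = max(1, 0.6) = 1
(d ∨ (a ∨ b)) = max(0.3, 1) = 1
(((a → d) ∨ (a → d)) → (d ∨ (a ∨ b))): 0.3 ≤ 1, so result = 1
(not not (a ∨ (c → ((a ∧ d) → (a → d)))) → (((a → d) ∨ (a → d)) → (d ∨ (a ∨ b)))): 1 ≤ 1, so result = 1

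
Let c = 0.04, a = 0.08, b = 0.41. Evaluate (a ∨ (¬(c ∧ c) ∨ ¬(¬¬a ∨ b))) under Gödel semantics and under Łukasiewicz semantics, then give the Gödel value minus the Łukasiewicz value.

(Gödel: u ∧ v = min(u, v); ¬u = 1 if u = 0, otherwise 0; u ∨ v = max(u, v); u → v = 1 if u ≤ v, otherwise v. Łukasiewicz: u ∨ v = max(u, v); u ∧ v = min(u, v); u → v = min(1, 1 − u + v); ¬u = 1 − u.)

-0.88

Gödel evaluation:
  (c ∧ c) = min(0.04, 0.04) = 0.04
  ¬(c ∧ c): Gödel ¬ of 0.04 = 0 (operand ≠ 0)
  ¬a: Gödel ¬ of 0.08 = 0 (operand ≠ 0)
  ¬¬a: Gödel ¬ of 0 = 1 (operand is 0)
  (¬¬a ∨ b) = max(1, 0.41) = 1
  ¬(¬¬a ∨ b): Gödel ¬ of 1 = 0 (operand ≠ 0)
  (¬(c ∧ c) ∨ ¬(¬¬a ∨ b)) = max(0, 0) = 0
  (a ∨ (¬(c ∧ c) ∨ ¬(¬¬a ∨ b))) = max(0.08, 0) = 0.08
  Gödel value = 0.08
Łukasiewicz evaluation:
  (c ∧ c) = min(0.04, 0.04) = 0.04
  ¬(c ∧ c): Łukasiewicz ¬ gives 1 − 0.04 = 0.96
  ¬a: Łukasiewicz ¬ gives 1 − 0.08 = 0.92
  ¬¬a: Łukasiewicz ¬ gives 1 − 0.92 = 0.08
  (¬¬a ∨ b) = max(0.08, 0.41) = 0.41
  ¬(¬¬a ∨ b): Łukasiewicz ¬ gives 1 − 0.41 = 0.59
  (¬(c ∧ c) ∨ ¬(¬¬a ∨ b)) = max(0.96, 0.59) = 0.96
  (a ∨ (¬(c ∧ c) ∨ ¬(¬¬a ∨ b))) = max(0.08, 0.96) = 0.96
  Łukasiewicz value = 0.96
Difference: 0.08 − 0.96 = -0.88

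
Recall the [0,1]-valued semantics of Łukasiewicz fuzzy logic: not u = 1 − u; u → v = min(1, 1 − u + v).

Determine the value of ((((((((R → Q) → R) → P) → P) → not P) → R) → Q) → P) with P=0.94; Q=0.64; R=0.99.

(R → Q): min(1, 1 − 0.99 + 0.64) = 0.65
((R → Q) → R): min(1, 1 − 0.65 + 0.99) = 1
(((R → Q) → R) → P): min(1, 1 − 1 + 0.94) = 0.94
((((R → Q) → R) → P) → P): min(1, 1 − 0.94 + 0.94) = 1
not P: Łukasiewicz ¬ gives 1 − 0.94 = 0.06
(((((R → Q) → R) → P) → P) → not P): min(1, 1 − 1 + 0.06) = 0.06
((((((R → Q) → R) → P) → P) → not P) → R): min(1, 1 − 0.06 + 0.99) = 1
(((((((R → Q) → R) → P) → P) → not P) → R) → Q): min(1, 1 − 1 + 0.64) = 0.64
((((((((R → Q) → R) → P) → P) → not P) → R) → Q) → P): min(1, 1 − 0.64 + 0.94) = 1

1.00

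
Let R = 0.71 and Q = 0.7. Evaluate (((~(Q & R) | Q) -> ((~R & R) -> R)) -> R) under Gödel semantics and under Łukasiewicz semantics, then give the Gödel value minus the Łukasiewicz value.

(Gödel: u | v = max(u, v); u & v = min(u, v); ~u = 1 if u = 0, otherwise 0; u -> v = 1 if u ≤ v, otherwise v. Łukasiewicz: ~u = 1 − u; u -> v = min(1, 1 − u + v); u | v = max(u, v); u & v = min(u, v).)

0.00

Gödel evaluation:
  (Q & R) = min(0.7, 0.71) = 0.7
  ~(Q & R): Gödel ¬ of 0.7 = 0 (operand ≠ 0)
  (~(Q & R) | Q) = max(0, 0.7) = 0.7
  ~R: Gödel ¬ of 0.71 = 0 (operand ≠ 0)
  (~R & R) = min(0, 0.71) = 0
  ((~R & R) -> R): 0 ≤ 0.71, so result = 1
  ((~(Q & R) | Q) -> ((~R & R) -> R)): 0.7 ≤ 1, so result = 1
  (((~(Q & R) | Q) -> ((~R & R) -> R)) -> R): 1 > 0.71, so result = 0.71
  Gödel value = 0.71
Łukasiewicz evaluation:
  (Q & R) = min(0.7, 0.71) = 0.7
  ~(Q & R): Łukasiewicz ¬ gives 1 − 0.7 = 0.3
  (~(Q & R) | Q) = max(0.3, 0.7) = 0.7
  ~R: Łukasiewicz ¬ gives 1 − 0.71 = 0.29
  (~R & R) = min(0.29, 0.71) = 0.29
  ((~R & R) -> R): min(1, 1 − 0.29 + 0.71) = 1
  ((~(Q & R) | Q) -> ((~R & R) -> R)): min(1, 1 − 0.7 + 1) = 1
  (((~(Q & R) | Q) -> ((~R & R) -> R)) -> R): min(1, 1 − 1 + 0.71) = 0.71
  Łukasiewicz value = 0.71
Difference: 0.71 − 0.71 = 0.00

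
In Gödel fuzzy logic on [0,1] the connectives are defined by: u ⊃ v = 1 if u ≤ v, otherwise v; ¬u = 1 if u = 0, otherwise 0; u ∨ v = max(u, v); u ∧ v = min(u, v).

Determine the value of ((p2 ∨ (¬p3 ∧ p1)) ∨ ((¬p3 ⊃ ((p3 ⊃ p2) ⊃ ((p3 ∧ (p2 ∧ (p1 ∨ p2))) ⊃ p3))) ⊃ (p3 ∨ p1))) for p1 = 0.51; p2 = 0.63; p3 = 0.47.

¬p3: Gödel ¬ of 0.47 = 0 (operand ≠ 0)
(¬p3 ∧ p1) = min(0, 0.51) = 0
(p2 ∨ (¬p3 ∧ p1)) = max(0.63, 0) = 0.63
¬p3: Gödel ¬ of 0.47 = 0 (operand ≠ 0)
(p3 ⊃ p2): 0.47 ≤ 0.63, so result = 1
(p1 ∨ p2) = max(0.51, 0.63) = 0.63
(p2 ∧ (p1 ∨ p2)) = min(0.63, 0.63) = 0.63
(p3 ∧ (p2 ∧ (p1 ∨ p2))) = min(0.47, 0.63) = 0.47
((p3 ∧ (p2 ∧ (p1 ∨ p2))) ⊃ p3): 0.47 ≤ 0.47, so result = 1
((p3 ⊃ p2) ⊃ ((p3 ∧ (p2 ∧ (p1 ∨ p2))) ⊃ p3)): 1 ≤ 1, so result = 1
(¬p3 ⊃ ((p3 ⊃ p2) ⊃ ((p3 ∧ (p2 ∧ (p1 ∨ p2))) ⊃ p3))): 0 ≤ 1, so result = 1
(p3 ∨ p1) = max(0.47, 0.51) = 0.51
((¬p3 ⊃ ((p3 ⊃ p2) ⊃ ((p3 ∧ (p2 ∧ (p1 ∨ p2))) ⊃ p3))) ⊃ (p3 ∨ p1)): 1 > 0.51, so result = 0.51
((p2 ∨ (¬p3 ∧ p1)) ∨ ((¬p3 ⊃ ((p3 ⊃ p2) ⊃ ((p3 ∧ (p2 ∧ (p1 ∨ p2))) ⊃ p3))) ⊃ (p3 ∨ p1))) = max(0.63, 0.51) = 0.63

0.63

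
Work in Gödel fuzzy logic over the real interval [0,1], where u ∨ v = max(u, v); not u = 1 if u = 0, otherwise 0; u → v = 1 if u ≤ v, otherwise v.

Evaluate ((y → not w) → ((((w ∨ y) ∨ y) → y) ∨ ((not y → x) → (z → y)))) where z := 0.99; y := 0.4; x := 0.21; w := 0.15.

1.00

not w: Gödel ¬ of 0.15 = 0 (operand ≠ 0)
(y → not w): 0.4 > 0, so result = 0
(w ∨ y) = max(0.15, 0.4) = 0.4
((w ∨ y) ∨ y) = max(0.4, 0.4) = 0.4
(((w ∨ y) ∨ y) → y): 0.4 ≤ 0.4, so result = 1
not y: Gödel ¬ of 0.4 = 0 (operand ≠ 0)
(not y → x): 0 ≤ 0.21, so result = 1
(z → y): 0.99 > 0.4, so result = 0.4
((not y → x) → (z → y)): 1 > 0.4, so result = 0.4
((((w ∨ y) ∨ y) → y) ∨ ((not y → x) → (z → y))) = max(1, 0.4) = 1
((y → not w) → ((((w ∨ y) ∨ y) → y) ∨ ((not y → x) → (z → y)))): 0 ≤ 1, so result = 1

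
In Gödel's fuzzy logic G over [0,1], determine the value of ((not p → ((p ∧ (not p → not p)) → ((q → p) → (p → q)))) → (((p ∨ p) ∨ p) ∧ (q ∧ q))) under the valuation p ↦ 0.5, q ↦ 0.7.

0.50

not p: Gödel ¬ of 0.5 = 0 (operand ≠ 0)
not p: Gödel ¬ of 0.5 = 0 (operand ≠ 0)
not p: Gödel ¬ of 0.5 = 0 (operand ≠ 0)
(not p → not p): 0 ≤ 0, so result = 1
(p ∧ (not p → not p)) = min(0.5, 1) = 0.5
(q → p): 0.7 > 0.5, so result = 0.5
(p → q): 0.5 ≤ 0.7, so result = 1
((q → p) → (p → q)): 0.5 ≤ 1, so result = 1
((p ∧ (not p → not p)) → ((q → p) → (p → q))): 0.5 ≤ 1, so result = 1
(not p → ((p ∧ (not p → not p)) → ((q → p) → (p → q)))): 0 ≤ 1, so result = 1
(p ∨ p) = max(0.5, 0.5) = 0.5
((p ∨ p) ∨ p) = max(0.5, 0.5) = 0.5
(q ∧ q) = min(0.7, 0.7) = 0.7
(((p ∨ p) ∨ p) ∧ (q ∧ q)) = min(0.5, 0.7) = 0.5
((not p → ((p ∧ (not p → not p)) → ((q → p) → (p → q)))) → (((p ∨ p) ∨ p) ∧ (q ∧ q))): 1 > 0.5, so result = 0.5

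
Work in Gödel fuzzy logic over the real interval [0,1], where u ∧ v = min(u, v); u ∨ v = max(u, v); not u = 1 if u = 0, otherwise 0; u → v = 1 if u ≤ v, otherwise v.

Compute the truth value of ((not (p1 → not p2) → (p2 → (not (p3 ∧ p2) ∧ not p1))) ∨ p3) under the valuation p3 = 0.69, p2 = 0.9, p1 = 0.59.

not p2: Gödel ¬ of 0.9 = 0 (operand ≠ 0)
(p1 → not p2): 0.59 > 0, so result = 0
not (p1 → not p2): Gödel ¬ of 0 = 1 (operand is 0)
(p3 ∧ p2) = min(0.69, 0.9) = 0.69
not (p3 ∧ p2): Gödel ¬ of 0.69 = 0 (operand ≠ 0)
not p1: Gödel ¬ of 0.59 = 0 (operand ≠ 0)
(not (p3 ∧ p2) ∧ not p1) = min(0, 0) = 0
(p2 → (not (p3 ∧ p2) ∧ not p1)): 0.9 > 0, so result = 0
(not (p1 → not p2) → (p2 → (not (p3 ∧ p2) ∧ not p1))): 1 > 0, so result = 0
((not (p1 → not p2) → (p2 → (not (p3 ∧ p2) ∧ not p1))) ∨ p3) = max(0, 0.69) = 0.69

0.69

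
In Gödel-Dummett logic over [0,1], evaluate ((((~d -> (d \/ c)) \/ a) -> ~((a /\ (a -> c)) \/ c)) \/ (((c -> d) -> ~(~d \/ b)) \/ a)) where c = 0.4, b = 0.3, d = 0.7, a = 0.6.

0.60

~d: Gödel ¬ of 0.7 = 0 (operand ≠ 0)
(d \/ c) = max(0.7, 0.4) = 0.7
(~d -> (d \/ c)): 0 ≤ 0.7, so result = 1
((~d -> (d \/ c)) \/ a) = max(1, 0.6) = 1
(a -> c): 0.6 > 0.4, so result = 0.4
(a /\ (a -> c)) = min(0.6, 0.4) = 0.4
((a /\ (a -> c)) \/ c) = max(0.4, 0.4) = 0.4
~((a /\ (a -> c)) \/ c): Gödel ¬ of 0.4 = 0 (operand ≠ 0)
(((~d -> (d \/ c)) \/ a) -> ~((a /\ (a -> c)) \/ c)): 1 > 0, so result = 0
(c -> d): 0.4 ≤ 0.7, so result = 1
~d: Gödel ¬ of 0.7 = 0 (operand ≠ 0)
(~d \/ b) = max(0, 0.3) = 0.3
~(~d \/ b): Gödel ¬ of 0.3 = 0 (operand ≠ 0)
((c -> d) -> ~(~d \/ b)): 1 > 0, so result = 0
(((c -> d) -> ~(~d \/ b)) \/ a) = max(0, 0.6) = 0.6
((((~d -> (d \/ c)) \/ a) -> ~((a /\ (a -> c)) \/ c)) \/ (((c -> d) -> ~(~d \/ b)) \/ a)) = max(0, 0.6) = 0.6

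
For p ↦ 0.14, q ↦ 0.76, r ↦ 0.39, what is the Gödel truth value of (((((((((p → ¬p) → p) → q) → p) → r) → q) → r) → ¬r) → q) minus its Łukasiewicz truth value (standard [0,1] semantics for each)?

0.22

Gödel evaluation:
  ¬p: Gödel ¬ of 0.14 = 0 (operand ≠ 0)
  (p → ¬p): 0.14 > 0, so result = 0
  ((p → ¬p) → p): 0 ≤ 0.14, so result = 1
  (((p → ¬p) → p) → q): 1 > 0.76, so result = 0.76
  ((((p → ¬p) → p) → q) → p): 0.76 > 0.14, so result = 0.14
  (((((p → ¬p) → p) → q) → p) → r): 0.14 ≤ 0.39, so result = 1
  ((((((p → ¬p) → p) → q) → p) → r) → q): 1 > 0.76, so result = 0.76
  (((((((p → ¬p) → p) → q) → p) → r) → q) → r): 0.76 > 0.39, so result = 0.39
  ¬r: Gödel ¬ of 0.39 = 0 (operand ≠ 0)
  ((((((((p → ¬p) → p) → q) → p) → r) → q) → r) → ¬r): 0.39 > 0, so result = 0
  (((((((((p → ¬p) → p) → q) → p) → r) → q) → r) → ¬r) → q): 0 ≤ 0.76, so result = 1
  Gödel value = 1
Łukasiewicz evaluation:
  ¬p: Łukasiewicz ¬ gives 1 − 0.14 = 0.86
  (p → ¬p): min(1, 1 − 0.14 + 0.86) = 1
  ((p → ¬p) → p): min(1, 1 − 1 + 0.14) = 0.14
  (((p → ¬p) → p) → q): min(1, 1 − 0.14 + 0.76) = 1
  ((((p → ¬p) → p) → q) → p): min(1, 1 − 1 + 0.14) = 0.14
  (((((p → ¬p) → p) → q) → p) → r): min(1, 1 − 0.14 + 0.39) = 1
  ((((((p → ¬p) → p) → q) → p) → r) → q): min(1, 1 − 1 + 0.76) = 0.76
  (((((((p → ¬p) → p) → q) → p) → r) → q) → r): min(1, 1 − 0.76 + 0.39) = 0.63
  ¬r: Łukasiewicz ¬ gives 1 − 0.39 = 0.61
  ((((((((p → ¬p) → p) → q) → p) → r) → q) → r) → ¬r): min(1, 1 − 0.63 + 0.61) = 0.98
  (((((((((p → ¬p) → p) → q) → p) → r) → q) → r) → ¬r) → q): min(1, 1 − 0.98 + 0.76) = 0.78
  Łukasiewicz value = 0.78
Difference: 1 − 0.78 = 0.22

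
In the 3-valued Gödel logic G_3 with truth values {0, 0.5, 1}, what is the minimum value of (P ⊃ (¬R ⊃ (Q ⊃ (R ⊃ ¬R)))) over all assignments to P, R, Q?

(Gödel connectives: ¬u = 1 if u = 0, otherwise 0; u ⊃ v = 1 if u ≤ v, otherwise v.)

Every assignment gives 1. For instance at P = 0, R = 0, Q = 0:
  ¬R: Gödel ¬ of 0 = 1 (operand is 0)
  ¬R: Gödel ¬ of 0 = 1 (operand is 0)
  (R ⊃ ¬R): 0 ≤ 1, so result = 1
  (Q ⊃ (R ⊃ ¬R)): 0 ≤ 1, so result = 1
  (¬R ⊃ (Q ⊃ (R ⊃ ¬R))): 1 ≤ 1, so result = 1
  (P ⊃ (¬R ⊃ (Q ⊃ (R ⊃ ¬R)))): 0 ≤ 1, so result = 1
All 27 assignments give value 1 — the formula is a G_3-tautology.

1.00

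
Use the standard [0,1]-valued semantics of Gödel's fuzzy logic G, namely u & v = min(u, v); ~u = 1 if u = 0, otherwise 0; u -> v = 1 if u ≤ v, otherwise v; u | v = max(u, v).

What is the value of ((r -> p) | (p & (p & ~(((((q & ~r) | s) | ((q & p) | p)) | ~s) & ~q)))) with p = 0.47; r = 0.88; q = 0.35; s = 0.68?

(r -> p): 0.88 > 0.47, so result = 0.47
~r: Gödel ¬ of 0.88 = 0 (operand ≠ 0)
(q & ~r) = min(0.35, 0) = 0
((q & ~r) | s) = max(0, 0.68) = 0.68
(q & p) = min(0.35, 0.47) = 0.35
((q & p) | p) = max(0.35, 0.47) = 0.47
(((q & ~r) | s) | ((q & p) | p)) = max(0.68, 0.47) = 0.68
~s: Gödel ¬ of 0.68 = 0 (operand ≠ 0)
((((q & ~r) | s) | ((q & p) | p)) | ~s) = max(0.68, 0) = 0.68
~q: Gödel ¬ of 0.35 = 0 (operand ≠ 0)
(((((q & ~r) | s) | ((q & p) | p)) | ~s) & ~q) = min(0.68, 0) = 0
~(((((q & ~r) | s) | ((q & p) | p)) | ~s) & ~q): Gödel ¬ of 0 = 1 (operand is 0)
(p & ~(((((q & ~r) | s) | ((q & p) | p)) | ~s) & ~q)) = min(0.47, 1) = 0.47
(p & (p & ~(((((q & ~r) | s) | ((q & p) | p)) | ~s) & ~q))) = min(0.47, 0.47) = 0.47
((r -> p) | (p & (p & ~(((((q & ~r) | s) | ((q & p) | p)) | ~s) & ~q)))) = max(0.47, 0.47) = 0.47

0.47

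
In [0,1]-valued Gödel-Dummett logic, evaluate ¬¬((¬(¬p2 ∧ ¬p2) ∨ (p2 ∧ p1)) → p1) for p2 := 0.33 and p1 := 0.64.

1.00

¬p2: Gödel ¬ of 0.33 = 0 (operand ≠ 0)
¬p2: Gödel ¬ of 0.33 = 0 (operand ≠ 0)
(¬p2 ∧ ¬p2) = min(0, 0) = 0
¬(¬p2 ∧ ¬p2): Gödel ¬ of 0 = 1 (operand is 0)
(p2 ∧ p1) = min(0.33, 0.64) = 0.33
(¬(¬p2 ∧ ¬p2) ∨ (p2 ∧ p1)) = max(1, 0.33) = 1
((¬(¬p2 ∧ ¬p2) ∨ (p2 ∧ p1)) → p1): 1 > 0.64, so result = 0.64
¬((¬(¬p2 ∧ ¬p2) ∨ (p2 ∧ p1)) → p1): Gödel ¬ of 0.64 = 0 (operand ≠ 0)
¬¬((¬(¬p2 ∧ ¬p2) ∨ (p2 ∧ p1)) → p1): Gödel ¬ of 0 = 1 (operand is 0)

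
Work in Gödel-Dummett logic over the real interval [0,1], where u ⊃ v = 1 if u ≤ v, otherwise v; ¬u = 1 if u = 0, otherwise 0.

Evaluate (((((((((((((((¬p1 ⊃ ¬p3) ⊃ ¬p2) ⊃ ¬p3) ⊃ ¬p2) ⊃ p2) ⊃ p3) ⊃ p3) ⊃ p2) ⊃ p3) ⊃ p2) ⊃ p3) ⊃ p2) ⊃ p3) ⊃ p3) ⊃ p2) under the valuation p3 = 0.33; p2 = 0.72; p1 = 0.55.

¬p1: Gödel ¬ of 0.55 = 0 (operand ≠ 0)
¬p3: Gödel ¬ of 0.33 = 0 (operand ≠ 0)
(¬p1 ⊃ ¬p3): 0 ≤ 0, so result = 1
¬p2: Gödel ¬ of 0.72 = 0 (operand ≠ 0)
((¬p1 ⊃ ¬p3) ⊃ ¬p2): 1 > 0, so result = 0
¬p3: Gödel ¬ of 0.33 = 0 (operand ≠ 0)
(((¬p1 ⊃ ¬p3) ⊃ ¬p2) ⊃ ¬p3): 0 ≤ 0, so result = 1
¬p2: Gödel ¬ of 0.72 = 0 (operand ≠ 0)
((((¬p1 ⊃ ¬p3) ⊃ ¬p2) ⊃ ¬p3) ⊃ ¬p2): 1 > 0, so result = 0
(((((¬p1 ⊃ ¬p3) ⊃ ¬p2) ⊃ ¬p3) ⊃ ¬p2) ⊃ p2): 0 ≤ 0.72, so result = 1
((((((¬p1 ⊃ ¬p3) ⊃ ¬p2) ⊃ ¬p3) ⊃ ¬p2) ⊃ p2) ⊃ p3): 1 > 0.33, so result = 0.33
(((((((¬p1 ⊃ ¬p3) ⊃ ¬p2) ⊃ ¬p3) ⊃ ¬p2) ⊃ p2) ⊃ p3) ⊃ p3): 0.33 ≤ 0.33, so result = 1
((((((((¬p1 ⊃ ¬p3) ⊃ ¬p2) ⊃ ¬p3) ⊃ ¬p2) ⊃ p2) ⊃ p3) ⊃ p3) ⊃ p2): 1 > 0.72, so result = 0.72
(((((((((¬p1 ⊃ ¬p3) ⊃ ¬p2) ⊃ ¬p3) ⊃ ¬p2) ⊃ p2) ⊃ p3) ⊃ p3) ⊃ p2) ⊃ p3): 0.72 > 0.33, so result = 0.33
((((((((((¬p1 ⊃ ¬p3) ⊃ ¬p2) ⊃ ¬p3) ⊃ ¬p2) ⊃ p2) ⊃ p3) ⊃ p3) ⊃ p2) ⊃ p3) ⊃ p2): 0.33 ≤ 0.72, so result = 1
(((((((((((¬p1 ⊃ ¬p3) ⊃ ¬p2) ⊃ ¬p3) ⊃ ¬p2) ⊃ p2) ⊃ p3) ⊃ p3) ⊃ p2) ⊃ p3) ⊃ p2) ⊃ p3): 1 > 0.33, so result = 0.33
((((((((((((¬p1 ⊃ ¬p3) ⊃ ¬p2) ⊃ ¬p3) ⊃ ¬p2) ⊃ p2) ⊃ p3) ⊃ p3) ⊃ p2) ⊃ p3) ⊃ p2) ⊃ p3) ⊃ p2): 0.33 ≤ 0.72, so result = 1
(((((((((((((¬p1 ⊃ ¬p3) ⊃ ¬p2) ⊃ ¬p3) ⊃ ¬p2) ⊃ p2) ⊃ p3) ⊃ p3) ⊃ p2) ⊃ p3) ⊃ p2) ⊃ p3) ⊃ p2) ⊃ p3): 1 > 0.33, so result = 0.33
((((((((((((((¬p1 ⊃ ¬p3) ⊃ ¬p2) ⊃ ¬p3) ⊃ ¬p2) ⊃ p2) ⊃ p3) ⊃ p3) ⊃ p2) ⊃ p3) ⊃ p2) ⊃ p3) ⊃ p2) ⊃ p3) ⊃ p3): 0.33 ≤ 0.33, so result = 1
(((((((((((((((¬p1 ⊃ ¬p3) ⊃ ¬p2) ⊃ ¬p3) ⊃ ¬p2) ⊃ p2) ⊃ p3) ⊃ p3) ⊃ p2) ⊃ p3) ⊃ p2) ⊃ p3) ⊃ p2) ⊃ p3) ⊃ p3) ⊃ p2): 1 > 0.72, so result = 0.72

0.72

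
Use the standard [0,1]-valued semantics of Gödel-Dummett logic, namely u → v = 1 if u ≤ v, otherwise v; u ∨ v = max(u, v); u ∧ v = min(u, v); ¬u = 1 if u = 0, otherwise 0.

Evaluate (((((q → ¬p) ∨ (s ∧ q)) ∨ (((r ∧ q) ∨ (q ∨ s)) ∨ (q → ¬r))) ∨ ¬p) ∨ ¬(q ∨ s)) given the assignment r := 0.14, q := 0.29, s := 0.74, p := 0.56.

¬p: Gödel ¬ of 0.56 = 0 (operand ≠ 0)
(q → ¬p): 0.29 > 0, so result = 0
(s ∧ q) = min(0.74, 0.29) = 0.29
((q → ¬p) ∨ (s ∧ q)) = max(0, 0.29) = 0.29
(r ∧ q) = min(0.14, 0.29) = 0.14
(q ∨ s) = max(0.29, 0.74) = 0.74
((r ∧ q) ∨ (q ∨ s)) = max(0.14, 0.74) = 0.74
¬r: Gödel ¬ of 0.14 = 0 (operand ≠ 0)
(q → ¬r): 0.29 > 0, so result = 0
(((r ∧ q) ∨ (q ∨ s)) ∨ (q → ¬r)) = max(0.74, 0) = 0.74
(((q → ¬p) ∨ (s ∧ q)) ∨ (((r ∧ q) ∨ (q ∨ s)) ∨ (q → ¬r))) = max(0.29, 0.74) = 0.74
¬p: Gödel ¬ of 0.56 = 0 (operand ≠ 0)
((((q → ¬p) ∨ (s ∧ q)) ∨ (((r ∧ q) ∨ (q ∨ s)) ∨ (q → ¬r))) ∨ ¬p) = max(0.74, 0) = 0.74
(q ∨ s) = max(0.29, 0.74) = 0.74
¬(q ∨ s): Gödel ¬ of 0.74 = 0 (operand ≠ 0)
(((((q → ¬p) ∨ (s ∧ q)) ∨ (((r ∧ q) ∨ (q ∨ s)) ∨ (q → ¬r))) ∨ ¬p) ∨ ¬(q ∨ s)) = max(0.74, 0) = 0.74

0.74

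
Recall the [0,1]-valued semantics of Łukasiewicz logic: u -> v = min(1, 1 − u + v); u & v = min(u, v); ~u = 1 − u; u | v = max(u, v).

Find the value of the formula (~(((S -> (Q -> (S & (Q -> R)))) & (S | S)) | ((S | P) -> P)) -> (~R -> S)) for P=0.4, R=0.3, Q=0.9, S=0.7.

1.00

(Q -> R): min(1, 1 − 0.9 + 0.3) = 0.4
(S & (Q -> R)) = min(0.7, 0.4) = 0.4
(Q -> (S & (Q -> R))): min(1, 1 − 0.9 + 0.4) = 0.5
(S -> (Q -> (S & (Q -> R)))): min(1, 1 − 0.7 + 0.5) = 0.8
(S | S) = max(0.7, 0.7) = 0.7
((S -> (Q -> (S & (Q -> R)))) & (S | S)) = min(0.8, 0.7) = 0.7
(S | P) = max(0.7, 0.4) = 0.7
((S | P) -> P): min(1, 1 − 0.7 + 0.4) = 0.7
(((S -> (Q -> (S & (Q -> R)))) & (S | S)) | ((S | P) -> P)) = max(0.7, 0.7) = 0.7
~(((S -> (Q -> (S & (Q -> R)))) & (S | S)) | ((S | P) -> P)): Łukasiewicz ¬ gives 1 − 0.7 = 0.3
~R: Łukasiewicz ¬ gives 1 − 0.3 = 0.7
(~R -> S): min(1, 1 − 0.7 + 0.7) = 1
(~(((S -> (Q -> (S & (Q -> R)))) & (S | S)) | ((S | P) -> P)) -> (~R -> S)): min(1, 1 − 0.3 + 1) = 1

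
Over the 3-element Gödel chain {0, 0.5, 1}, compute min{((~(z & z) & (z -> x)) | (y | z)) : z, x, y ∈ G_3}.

0.50

The minimum is attained at z = 0.5, x = 0, y = 0:
  (z & z) = min(0.5, 0.5) = 0.5
  ~(z & z): Gödel ¬ of 0.5 = 0 (operand ≠ 0)
  (z -> x): 0.5 > 0, so result = 0
  (~(z & z) & (z -> x)) = min(0, 0) = 0
  (y | z) = max(0, 0.5) = 0.5
  ((~(z & z) & (z -> x)) | (y | z)) = max(0, 0.5) = 0.5
Checking all 27 assignments confirms none give a value below 0.50.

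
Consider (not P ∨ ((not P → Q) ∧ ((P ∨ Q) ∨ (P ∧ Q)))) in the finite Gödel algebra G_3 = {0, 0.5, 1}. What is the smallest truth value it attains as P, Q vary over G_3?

The minimum is attained at P = 0.5, Q = 0:
  not P: Gödel ¬ of 0.5 = 0 (operand ≠ 0)
  not P: Gödel ¬ of 0.5 = 0 (operand ≠ 0)
  (not P → Q): 0 ≤ 0, so result = 1
  (P ∨ Q) = max(0.5, 0) = 0.5
  (P ∧ Q) = min(0.5, 0) = 0
  ((P ∨ Q) ∨ (P ∧ Q)) = max(0.5, 0) = 0.5
  ((not P → Q) ∧ ((P ∨ Q) ∨ (P ∧ Q))) = min(1, 0.5) = 0.5
  (not P ∨ ((not P → Q) ∧ ((P ∨ Q) ∨ (P ∧ Q)))) = max(0, 0.5) = 0.5
Checking all 9 assignments confirms none give a value below 0.50.

0.50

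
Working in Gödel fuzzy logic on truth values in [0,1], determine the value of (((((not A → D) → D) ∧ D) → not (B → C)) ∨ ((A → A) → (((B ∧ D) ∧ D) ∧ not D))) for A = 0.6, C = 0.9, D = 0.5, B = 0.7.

not A: Gödel ¬ of 0.6 = 0 (operand ≠ 0)
(not A → D): 0 ≤ 0.5, so result = 1
((not A → D) → D): 1 > 0.5, so result = 0.5
(((not A → D) → D) ∧ D) = min(0.5, 0.5) = 0.5
(B → C): 0.7 ≤ 0.9, so result = 1
not (B → C): Gödel ¬ of 1 = 0 (operand ≠ 0)
((((not A → D) → D) ∧ D) → not (B → C)): 0.5 > 0, so result = 0
(A → A): 0.6 ≤ 0.6, so result = 1
(B ∧ D) = min(0.7, 0.5) = 0.5
((B ∧ D) ∧ D) = min(0.5, 0.5) = 0.5
not D: Gödel ¬ of 0.5 = 0 (operand ≠ 0)
(((B ∧ D) ∧ D) ∧ not D) = min(0.5, 0) = 0
((A → A) → (((B ∧ D) ∧ D) ∧ not D)): 1 > 0, so result = 0
(((((not A → D) → D) ∧ D) → not (B → C)) ∨ ((A → A) → (((B ∧ D) ∧ D) ∧ not D))) = max(0, 0) = 0

0.00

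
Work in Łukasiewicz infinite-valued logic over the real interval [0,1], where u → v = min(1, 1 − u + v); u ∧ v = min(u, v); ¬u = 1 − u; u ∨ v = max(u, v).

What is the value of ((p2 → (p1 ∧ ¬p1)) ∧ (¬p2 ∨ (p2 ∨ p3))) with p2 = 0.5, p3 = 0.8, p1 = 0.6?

¬p1: Łukasiewicz ¬ gives 1 − 0.6 = 0.4
(p1 ∧ ¬p1) = min(0.6, 0.4) = 0.4
(p2 → (p1 ∧ ¬p1)): min(1, 1 − 0.5 + 0.4) = 0.9
¬p2: Łukasiewicz ¬ gives 1 − 0.5 = 0.5
(p2 ∨ p3) = max(0.5, 0.8) = 0.8
(¬p2 ∨ (p2 ∨ p3)) = max(0.5, 0.8) = 0.8
((p2 → (p1 ∧ ¬p1)) ∧ (¬p2 ∨ (p2 ∨ p3))) = min(0.9, 0.8) = 0.8

0.80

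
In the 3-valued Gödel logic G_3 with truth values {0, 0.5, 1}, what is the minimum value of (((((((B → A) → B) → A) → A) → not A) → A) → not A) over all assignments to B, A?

The minimum is attained at B = 0, A = 0.5:
  (B → A): 0 ≤ 0.5, so result = 1
  ((B → A) → B): 1 > 0, so result = 0
  (((B → A) → B) → A): 0 ≤ 0.5, so result = 1
  ((((B → A) → B) → A) → A): 1 > 0.5, so result = 0.5
  not A: Gödel ¬ of 0.5 = 0 (operand ≠ 0)
  (((((B → A) → B) → A) → A) → not A): 0.5 > 0, so result = 0
  ((((((B → A) → B) → A) → A) → not A) → A): 0 ≤ 0.5, so result = 1
  not A: Gödel ¬ of 0.5 = 0 (operand ≠ 0)
  (((((((B → A) → B) → A) → A) → not A) → A) → not A): 1 > 0, so result = 0
Checking all 9 assignments confirms none give a value below 0.00.

0.00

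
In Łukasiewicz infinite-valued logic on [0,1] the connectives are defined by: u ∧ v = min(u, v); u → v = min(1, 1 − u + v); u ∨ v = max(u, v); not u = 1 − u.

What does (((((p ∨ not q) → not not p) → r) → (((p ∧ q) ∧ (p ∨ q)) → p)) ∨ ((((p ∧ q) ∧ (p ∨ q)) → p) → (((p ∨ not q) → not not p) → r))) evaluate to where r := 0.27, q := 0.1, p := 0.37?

1.00

not q: Łukasiewicz ¬ gives 1 − 0.1 = 0.9
(p ∨ not q) = max(0.37, 0.9) = 0.9
not p: Łukasiewicz ¬ gives 1 − 0.37 = 0.63
not not p: Łukasiewicz ¬ gives 1 − 0.63 = 0.37
((p ∨ not q) → not not p): min(1, 1 − 0.9 + 0.37) = 0.47
(((p ∨ not q) → not not p) → r): min(1, 1 − 0.47 + 0.27) = 0.8
(p ∧ q) = min(0.37, 0.1) = 0.1
(p ∨ q) = max(0.37, 0.1) = 0.37
((p ∧ q) ∧ (p ∨ q)) = min(0.1, 0.37) = 0.1
(((p ∧ q) ∧ (p ∨ q)) → p): min(1, 1 − 0.1 + 0.37) = 1
((((p ∨ not q) → not not p) → r) → (((p ∧ q) ∧ (p ∨ q)) → p)): min(1, 1 − 0.8 + 1) = 1
(p ∧ q) = min(0.37, 0.1) = 0.1
(p ∨ q) = max(0.37, 0.1) = 0.37
((p ∧ q) ∧ (p ∨ q)) = min(0.1, 0.37) = 0.1
(((p ∧ q) ∧ (p ∨ q)) → p): min(1, 1 − 0.1 + 0.37) = 1
not q: Łukasiewicz ¬ gives 1 − 0.1 = 0.9
(p ∨ not q) = max(0.37, 0.9) = 0.9
not p: Łukasiewicz ¬ gives 1 − 0.37 = 0.63
not not p: Łukasiewicz ¬ gives 1 − 0.63 = 0.37
((p ∨ not q) → not not p): min(1, 1 − 0.9 + 0.37) = 0.47
(((p ∨ not q) → not not p) → r): min(1, 1 − 0.47 + 0.27) = 0.8
((((p ∧ q) ∧ (p ∨ q)) → p) → (((p ∨ not q) → not not p) → r)): min(1, 1 − 1 + 0.8) = 0.8
(((((p ∨ not q) → not not p) → r) → (((p ∧ q) ∧ (p ∨ q)) → p)) ∨ ((((p ∧ q) ∧ (p ∨ q)) → p) → (((p ∨ not q) → not not p) → r))) = max(1, 0.8) = 1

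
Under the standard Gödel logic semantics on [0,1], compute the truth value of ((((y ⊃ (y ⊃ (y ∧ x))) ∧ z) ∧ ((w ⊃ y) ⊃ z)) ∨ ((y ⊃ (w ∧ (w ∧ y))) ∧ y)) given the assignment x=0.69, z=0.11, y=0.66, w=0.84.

0.66

(y ∧ x) = min(0.66, 0.69) = 0.66
(y ⊃ (y ∧ x)): 0.66 ≤ 0.66, so result = 1
(y ⊃ (y ⊃ (y ∧ x))): 0.66 ≤ 1, so result = 1
((y ⊃ (y ⊃ (y ∧ x))) ∧ z) = min(1, 0.11) = 0.11
(w ⊃ y): 0.84 > 0.66, so result = 0.66
((w ⊃ y) ⊃ z): 0.66 > 0.11, so result = 0.11
(((y ⊃ (y ⊃ (y ∧ x))) ∧ z) ∧ ((w ⊃ y) ⊃ z)) = min(0.11, 0.11) = 0.11
(w ∧ y) = min(0.84, 0.66) = 0.66
(w ∧ (w ∧ y)) = min(0.84, 0.66) = 0.66
(y ⊃ (w ∧ (w ∧ y))): 0.66 ≤ 0.66, so result = 1
((y ⊃ (w ∧ (w ∧ y))) ∧ y) = min(1, 0.66) = 0.66
((((y ⊃ (y ⊃ (y ∧ x))) ∧ z) ∧ ((w ⊃ y) ⊃ z)) ∨ ((y ⊃ (w ∧ (w ∧ y))) ∧ y)) = max(0.11, 0.66) = 0.66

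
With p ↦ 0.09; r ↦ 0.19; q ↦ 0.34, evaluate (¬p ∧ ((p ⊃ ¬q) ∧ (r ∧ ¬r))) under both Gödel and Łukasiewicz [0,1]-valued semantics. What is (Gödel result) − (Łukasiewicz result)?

-0.19

Gödel evaluation:
  ¬p: Gödel ¬ of 0.09 = 0 (operand ≠ 0)
  ¬q: Gödel ¬ of 0.34 = 0 (operand ≠ 0)
  (p ⊃ ¬q): 0.09 > 0, so result = 0
  ¬r: Gödel ¬ of 0.19 = 0 (operand ≠ 0)
  (r ∧ ¬r) = min(0.19, 0) = 0
  ((p ⊃ ¬q) ∧ (r ∧ ¬r)) = min(0, 0) = 0
  (¬p ∧ ((p ⊃ ¬q) ∧ (r ∧ ¬r))) = min(0, 0) = 0
  Gödel value = 0
Łukasiewicz evaluation:
  ¬p: Łukasiewicz ¬ gives 1 − 0.09 = 0.91
  ¬q: Łukasiewicz ¬ gives 1 − 0.34 = 0.66
  (p ⊃ ¬q): min(1, 1 − 0.09 + 0.66) = 1
  ¬r: Łukasiewicz ¬ gives 1 − 0.19 = 0.81
  (r ∧ ¬r) = min(0.19, 0.81) = 0.19
  ((p ⊃ ¬q) ∧ (r ∧ ¬r)) = min(1, 0.19) = 0.19
  (¬p ∧ ((p ⊃ ¬q) ∧ (r ∧ ¬r))) = min(0.91, 0.19) = 0.19
  Łukasiewicz value = 0.19
Difference: 0 − 0.19 = -0.19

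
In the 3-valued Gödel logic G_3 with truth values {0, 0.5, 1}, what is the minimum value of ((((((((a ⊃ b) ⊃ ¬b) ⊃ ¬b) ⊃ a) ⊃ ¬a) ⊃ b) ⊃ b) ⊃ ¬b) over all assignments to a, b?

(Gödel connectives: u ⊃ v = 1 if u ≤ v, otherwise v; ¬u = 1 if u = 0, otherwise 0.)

The minimum is attained at a = 0, b = 0.5:
  (a ⊃ b): 0 ≤ 0.5, so result = 1
  ¬b: Gödel ¬ of 0.5 = 0 (operand ≠ 0)
  ((a ⊃ b) ⊃ ¬b): 1 > 0, so result = 0
  ¬b: Gödel ¬ of 0.5 = 0 (operand ≠ 0)
  (((a ⊃ b) ⊃ ¬b) ⊃ ¬b): 0 ≤ 0, so result = 1
  ((((a ⊃ b) ⊃ ¬b) ⊃ ¬b) ⊃ a): 1 > 0, so result = 0
  ¬a: Gödel ¬ of 0 = 1 (operand is 0)
  (((((a ⊃ b) ⊃ ¬b) ⊃ ¬b) ⊃ a) ⊃ ¬a): 0 ≤ 1, so result = 1
  ((((((a ⊃ b) ⊃ ¬b) ⊃ ¬b) ⊃ a) ⊃ ¬a) ⊃ b): 1 > 0.5, so result = 0.5
  (((((((a ⊃ b) ⊃ ¬b) ⊃ ¬b) ⊃ a) ⊃ ¬a) ⊃ b) ⊃ b): 0.5 ≤ 0.5, so result = 1
  ¬b: Gödel ¬ of 0.5 = 0 (operand ≠ 0)
  ((((((((a ⊃ b) ⊃ ¬b) ⊃ ¬b) ⊃ a) ⊃ ¬a) ⊃ b) ⊃ b) ⊃ ¬b): 1 > 0, so result = 0
Checking all 9 assignments confirms none give a value below 0.00.

0.00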